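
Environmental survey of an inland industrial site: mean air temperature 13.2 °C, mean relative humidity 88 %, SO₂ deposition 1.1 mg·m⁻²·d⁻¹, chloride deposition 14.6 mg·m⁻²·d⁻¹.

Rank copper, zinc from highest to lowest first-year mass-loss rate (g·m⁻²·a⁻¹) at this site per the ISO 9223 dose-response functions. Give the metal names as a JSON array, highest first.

copper: temperature factor f = -0.080·(3.2) = -0.2560
  SO₂ term: 0.0053·1.1^0.26·exp(0.059·88-0.2560) = 0.7563
  Cl⁻ term: 0.01025·14.6^0.27·exp(0.036·88+0.049·13.2) = 0.9591
  r_corr = 0.7563 + 0.9591 = 1.715 μm/a
  mass loss = 1.715 μm/a × 8.96 g/cm³ = 15.37 g·m⁻²·a⁻¹
zinc: temperature factor f = -0.071·(3.2) = -0.2272
  SO₂ term: 0.0129·1.1^0.44·exp(0.046·88-0.2272) = 0.614
  Cl⁻ term: 0.0175·14.6^0.57·exp(0.008·88+0.085·13.2) = 0.5009
  r_corr = 0.614 + 0.5009 = 1.115 μm/a
  mass loss = 1.115 μm/a × 7.14 g/cm³ = 7.96 g·m⁻²·a⁻¹
Ordering by g·m⁻²·a⁻¹: copper (15.4) > zinc (7.96)

["copper", "zinc"]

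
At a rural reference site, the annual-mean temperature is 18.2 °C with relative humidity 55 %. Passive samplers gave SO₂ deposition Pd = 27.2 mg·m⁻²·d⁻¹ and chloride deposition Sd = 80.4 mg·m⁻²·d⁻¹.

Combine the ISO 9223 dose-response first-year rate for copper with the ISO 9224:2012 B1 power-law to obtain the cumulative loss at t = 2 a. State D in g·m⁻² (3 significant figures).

D(2) = 10.8 g·m⁻²

copper: f(T) = -0.080·(T−10) [T>10 °C] = -0.6560
  Pd branch = 0.0053·Pd^0.26·e^(0.059·RH+f) = 0.1666 μm/a
  Cl⁻ term: 0.01025·80.4^0.27·exp(0.036·55+0.049·18.2) = 0.592
  r_corr = 0.1666 + 0.592 = 0.7586 μm/a
ISO 9224: D(t) = r_corr · t^b with b = 0.667 (copper, B1)
  D(2) = 0.7586 × 2^0.667 = 0.7586 × 1.588 = 1.205 μm
  Mass loss = 1.205 μm × 8.96 g/cm³ = 10.79 g·m⁻²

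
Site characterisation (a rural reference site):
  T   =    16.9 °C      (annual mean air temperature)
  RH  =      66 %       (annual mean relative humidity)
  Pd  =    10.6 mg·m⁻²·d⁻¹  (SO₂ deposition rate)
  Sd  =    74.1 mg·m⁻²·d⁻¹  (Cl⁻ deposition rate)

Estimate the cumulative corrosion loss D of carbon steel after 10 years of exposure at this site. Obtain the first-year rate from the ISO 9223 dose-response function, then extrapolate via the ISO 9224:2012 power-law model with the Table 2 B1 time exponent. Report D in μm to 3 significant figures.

D(10) = 137 μm

carbon steel: T>10 °C ⇒ hinge -0.054·(16.9−10) = -0.3726
  Pd branch = 1.77·Pd^0.52·e^(0.02·RH+f) = 15.58 μm/a
  Sd branch = 0.102·Sd^0.62·e^(0.033·RH+0.04·T) = 25.55 μm/a
  r_corr = 15.58 + 25.55 = 41.13 μm/a
Power-law: D(10) = r_corr · 10^0.523
  D(10) = 41.13 × 10^0.523 = 41.13 × 3.334 = 137.1 μm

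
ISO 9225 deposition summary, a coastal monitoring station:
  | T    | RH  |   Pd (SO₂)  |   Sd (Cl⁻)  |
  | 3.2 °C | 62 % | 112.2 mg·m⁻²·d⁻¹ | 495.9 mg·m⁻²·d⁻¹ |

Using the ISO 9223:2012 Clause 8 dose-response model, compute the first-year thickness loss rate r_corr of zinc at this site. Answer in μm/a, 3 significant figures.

r_corr = 2.67 μm/a

zinc: temperature factor f = +0.038·(-6.8) = -0.2584
  SO₂ term: 0.0129·112.2^0.44·exp(0.046·62-0.2584) = 1.377
  Sd branch = 0.0175·Sd^0.57·e^(0.008·RH+0.085·T) = 1.297 μm/a
  r_corr = 1.377 + 1.297 = 2.674 μm/a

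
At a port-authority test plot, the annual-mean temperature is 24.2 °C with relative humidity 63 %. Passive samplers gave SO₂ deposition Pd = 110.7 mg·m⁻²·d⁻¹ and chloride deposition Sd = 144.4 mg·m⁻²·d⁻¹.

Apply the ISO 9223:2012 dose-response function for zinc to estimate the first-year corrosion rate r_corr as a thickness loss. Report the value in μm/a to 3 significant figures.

r_corr = 4.53 μm/a

zinc: f(T) = -0.071·(T−10) [T>10 °C] = -1.0082
  sulphur-dioxide contribution → 0.6772 μm/a
  chloride contribution → 3.857 μm/a
  total first-year rate 4.534 μm/a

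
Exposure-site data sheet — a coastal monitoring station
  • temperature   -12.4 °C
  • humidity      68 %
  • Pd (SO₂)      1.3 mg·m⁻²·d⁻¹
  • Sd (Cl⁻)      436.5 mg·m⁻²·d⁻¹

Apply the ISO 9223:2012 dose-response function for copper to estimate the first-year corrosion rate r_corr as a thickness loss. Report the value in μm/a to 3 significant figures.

r_corr = 0.352 μm/a

copper: T≤10 °C ⇒ hinge +0.126·(-12.4−10) = -2.8224
  SO₂ term: 0.0053·1.3^0.26·exp(0.059·68-2.8224) = 0.01864
  Cl⁻ term: 0.01025·436.5^0.27·exp(0.036·68+0.049·-12.4) = 0.3333
  sum: 0.01864 + 0.3333 → r_corr = 0.3519 μm/a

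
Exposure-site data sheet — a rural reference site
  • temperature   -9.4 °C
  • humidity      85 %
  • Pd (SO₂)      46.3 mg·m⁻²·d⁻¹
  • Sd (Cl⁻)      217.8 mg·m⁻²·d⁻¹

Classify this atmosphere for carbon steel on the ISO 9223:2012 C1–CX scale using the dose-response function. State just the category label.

C3

carbon steel: f(T) = +0.150·(T−10) [T≤10 °C] = -2.9100
  SO₂ term: 1.77·46.3^0.52·exp(0.02·85-2.9100) = 3.878
  Sd branch = 0.102·Sd^0.62·e^(0.033·RH+0.04·T) = 32.59 μm/a
  sum: 3.878 + 32.59 → r_corr = 36.47 μm/a
Category bounds: 25…50 μm/a bracket r_corr ⇒ C3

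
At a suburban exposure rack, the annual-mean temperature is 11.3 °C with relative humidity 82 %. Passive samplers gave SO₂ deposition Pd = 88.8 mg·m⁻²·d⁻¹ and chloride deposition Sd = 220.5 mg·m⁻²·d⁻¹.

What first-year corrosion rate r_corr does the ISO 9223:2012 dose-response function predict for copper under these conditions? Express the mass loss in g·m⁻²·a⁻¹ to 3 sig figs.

copper: temperature factor f = -0.080·(1.3) = -0.1040
  sulphur-dioxide contribution → 1.936 μm/a
  chloride contribution → 1.465 μm/a
  total first-year rate 3.401 μm/a
Convert to mass loss: 3.401 μm/a × 8.96 g/cm³ = 30.47 g·m⁻²·a⁻¹

r_corr = 30.5 g·m⁻²·a⁻¹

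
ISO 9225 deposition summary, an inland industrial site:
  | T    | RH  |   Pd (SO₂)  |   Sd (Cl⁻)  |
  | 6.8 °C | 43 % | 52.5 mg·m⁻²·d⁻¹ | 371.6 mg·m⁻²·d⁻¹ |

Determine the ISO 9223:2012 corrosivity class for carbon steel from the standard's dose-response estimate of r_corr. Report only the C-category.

C3

carbon steel: f(T) = +0.150·(T−10) [T≤10 °C] = -0.4800
  SO₂ term: 1.77·52.5^0.52·exp(0.02·43-0.4800) = 20.3
  Sd branch = 0.102·Sd^0.62·e^(0.033·RH+0.04·T) = 21.7 μm/a
  sum: 20.3 + 21.7 → r_corr = 42 μm/a
Category bounds: 25…50 μm/a bracket r_corr ⇒ C3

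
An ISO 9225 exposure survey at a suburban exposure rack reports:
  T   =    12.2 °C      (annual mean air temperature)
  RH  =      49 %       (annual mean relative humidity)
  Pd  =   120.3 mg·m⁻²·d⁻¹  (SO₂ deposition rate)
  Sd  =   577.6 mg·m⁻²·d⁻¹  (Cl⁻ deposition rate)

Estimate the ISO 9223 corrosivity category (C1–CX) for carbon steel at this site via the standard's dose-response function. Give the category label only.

carbon steel: temperature factor f = -0.054·(2.2) = -0.1188
  Pd branch = 1.77·Pd^0.52·e^(0.02·RH+f) = 50.55 μm/a
  Cl⁻ term: 0.102·577.6^0.62·exp(0.033·49+0.04·12.2) = 43.15
  r_corr = 50.55 + 43.15 = 93.7 μm/a
Category bounds: 80…200 μm/a bracket r_corr ⇒ C5

C5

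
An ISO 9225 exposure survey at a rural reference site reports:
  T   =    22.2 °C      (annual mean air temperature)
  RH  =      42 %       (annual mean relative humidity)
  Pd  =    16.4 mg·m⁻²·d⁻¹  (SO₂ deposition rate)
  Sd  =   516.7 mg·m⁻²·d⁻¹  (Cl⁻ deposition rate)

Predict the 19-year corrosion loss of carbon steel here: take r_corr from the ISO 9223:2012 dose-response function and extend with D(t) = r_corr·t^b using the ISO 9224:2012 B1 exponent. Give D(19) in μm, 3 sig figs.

D(19) = 265 μm

carbon steel: f(T) = -0.054·(T−10) [T>10 °C] = -0.6588
  SO₂ term: 1.77·16.4^0.52·exp(0.02·42-0.6588) = 9.086
  Sd branch = 0.102·Sd^0.62·e^(0.033·RH+0.04·T) = 47.69 μm/a
  r_corr = 9.086 + 47.69 = 56.77 μm/a
ISO 9224: D(t) = r_corr · t^b with b = 0.523 (carbon steel, B1)
  D(19) = 56.77 × 19^0.523 = 56.77 × 4.664 = 264.8 μm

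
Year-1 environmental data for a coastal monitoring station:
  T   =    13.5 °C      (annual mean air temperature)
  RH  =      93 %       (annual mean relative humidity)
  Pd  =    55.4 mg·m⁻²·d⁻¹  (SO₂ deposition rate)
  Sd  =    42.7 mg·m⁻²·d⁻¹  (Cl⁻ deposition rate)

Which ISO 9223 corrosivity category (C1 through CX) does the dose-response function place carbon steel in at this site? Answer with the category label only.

carbon steel: f(T) = -0.054·(T−10) [T>10 °C] = -0.1890
  Pd branch = 1.77·Pd^0.52·e^(0.02·RH+f) = 75.91 μm/a
  Sd branch = 0.102·Sd^0.62·e^(0.033·RH+0.04·T) = 38.62 μm/a
  sum: 75.91 + 38.62 → r_corr = 114.5 μm/a
ISO 9223 Table 2 (carbon steel): 80 < 115 ≤ 200 μm/a ⇒ C5

C5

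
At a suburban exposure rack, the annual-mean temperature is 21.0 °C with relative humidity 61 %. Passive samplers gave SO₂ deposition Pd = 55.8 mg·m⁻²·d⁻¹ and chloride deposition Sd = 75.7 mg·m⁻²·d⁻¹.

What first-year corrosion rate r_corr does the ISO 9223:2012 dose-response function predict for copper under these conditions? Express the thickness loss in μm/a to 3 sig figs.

copper: temperature factor f = -0.080·(11.0) = -0.8800
  Pd branch = 0.0053·Pd^0.26·e^(0.059·RH+f) = 0.2287 μm/a
  Cl⁻ term: 0.01025·75.7^0.27·exp(0.036·61+0.049·21.0) = 0.8292
  r_corr = 0.2287 + 0.8292 = 1.058 μm/a

r_corr = 1.06 μm/a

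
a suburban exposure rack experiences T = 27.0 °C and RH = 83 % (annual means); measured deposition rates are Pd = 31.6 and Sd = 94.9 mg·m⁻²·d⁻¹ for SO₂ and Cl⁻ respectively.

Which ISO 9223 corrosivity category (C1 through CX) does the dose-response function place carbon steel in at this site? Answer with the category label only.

carbon steel: T>10 °C ⇒ hinge -0.054·(27.0−10) = -0.9180
  Pd branch = 1.77·Pd^0.52·e^(0.02·RH+f) = 22.39 μm/a
  Cl⁻ term: 0.102·94.9^0.62·exp(0.033·83+0.04·27.0) = 78.18
  r_corr = 22.39 + 78.18 = 100.6 μm/a
101 μm/a falls in (80, 200] for carbon steel → category C5

C5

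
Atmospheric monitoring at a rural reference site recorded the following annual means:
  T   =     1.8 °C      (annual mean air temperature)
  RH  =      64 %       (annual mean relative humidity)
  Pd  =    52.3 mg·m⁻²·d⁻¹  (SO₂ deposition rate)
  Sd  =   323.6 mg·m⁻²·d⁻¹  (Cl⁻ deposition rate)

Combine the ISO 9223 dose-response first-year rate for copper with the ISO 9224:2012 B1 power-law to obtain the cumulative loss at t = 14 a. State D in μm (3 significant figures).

D(14) = 4.44 μm

copper: temperature factor f = +0.126·(-8.2) = -1.0332
  SO₂ term: 0.0053·52.3^0.26·exp(0.059·64-1.0332) = 0.2303
  Cl⁻ term: 0.01025·323.6^0.27·exp(0.036·64+0.049·1.8) = 0.5338
  r_corr = 0.2303 + 0.5338 = 0.764 μm/a
Power-law: D(14) = r_corr · 14^0.667
  D(14) = 0.764 × 14^0.667 = 0.764 × 5.814 = 4.442 μm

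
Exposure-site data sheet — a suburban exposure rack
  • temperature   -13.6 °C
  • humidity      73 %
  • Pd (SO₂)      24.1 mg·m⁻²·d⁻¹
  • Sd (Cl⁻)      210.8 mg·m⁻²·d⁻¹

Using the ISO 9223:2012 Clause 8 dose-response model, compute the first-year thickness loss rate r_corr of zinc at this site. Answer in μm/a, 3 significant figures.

zinc: T≤10 °C ⇒ hinge +0.038·(-13.6−10) = -0.8968
  Pd branch = 0.0129·Pd^0.44·e^(0.046·RH+f) = 0.6131 μm/a
  Cl⁻ term: 0.0175·210.8^0.57·exp(0.008·73+0.085·-13.6) = 0.2086
  r_corr = 0.6131 + 0.2086 = 0.8217 μm/a

r_corr = 0.822 μm/a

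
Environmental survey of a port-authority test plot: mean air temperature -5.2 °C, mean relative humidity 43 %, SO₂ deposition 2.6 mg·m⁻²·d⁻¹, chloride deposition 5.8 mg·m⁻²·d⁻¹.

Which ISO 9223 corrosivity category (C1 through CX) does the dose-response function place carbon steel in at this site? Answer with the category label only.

carbon steel: f(T) = +0.150·(T−10) [T≤10 °C] = -2.2800
  sulphur-dioxide contribution → 0.7032 μm/a
  chloride contribution → 1.018 μm/a
  ⇒ r_corr(carbon steel) = 1.721 μm/a
ISO 9223 Table 2 (carbon steel): 1.3 < 1.72 ≤ 25 μm/a ⇒ C2

C2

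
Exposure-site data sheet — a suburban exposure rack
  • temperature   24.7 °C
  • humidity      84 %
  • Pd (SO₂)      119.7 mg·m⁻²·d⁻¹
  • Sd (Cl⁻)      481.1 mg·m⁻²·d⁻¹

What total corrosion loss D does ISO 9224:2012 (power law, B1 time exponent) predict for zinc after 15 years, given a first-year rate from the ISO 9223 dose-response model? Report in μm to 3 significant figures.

D(15) = 102 μm

zinc: f(T) = -0.071·(T−10) [T>10 °C] = -1.0437
  sulphur-dioxide contribution → 1.777 μm/a
  chloride contribution → 9.453 μm/a
  ⇒ r_corr(zinc) = 11.23 μm/a
Power-law: D(15) = r_corr · 15^0.813
  D(15) = 11.23 × 15^0.813 = 11.23 × 9.04 = 101.5 μm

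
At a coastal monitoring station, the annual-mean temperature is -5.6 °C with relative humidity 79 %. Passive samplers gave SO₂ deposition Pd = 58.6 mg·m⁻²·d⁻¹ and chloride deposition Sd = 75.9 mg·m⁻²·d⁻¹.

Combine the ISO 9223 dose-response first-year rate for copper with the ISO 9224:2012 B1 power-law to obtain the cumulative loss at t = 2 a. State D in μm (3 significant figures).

D(2) = 1.04 μm

copper: T≤10 °C ⇒ hinge +0.126·(-5.6−10) = -1.9656
  sulphur-dioxide contribution → 0.2262 μm/a
  chloride contribution → 0.4309 μm/a
  total first-year rate 0.6571 μm/a
Long-term exponent b (ISO 9224 Table 2, B1) = 0.667
  D(2) = 0.6571 × 2^0.667 = 0.6571 × 1.588 = 1.043 μm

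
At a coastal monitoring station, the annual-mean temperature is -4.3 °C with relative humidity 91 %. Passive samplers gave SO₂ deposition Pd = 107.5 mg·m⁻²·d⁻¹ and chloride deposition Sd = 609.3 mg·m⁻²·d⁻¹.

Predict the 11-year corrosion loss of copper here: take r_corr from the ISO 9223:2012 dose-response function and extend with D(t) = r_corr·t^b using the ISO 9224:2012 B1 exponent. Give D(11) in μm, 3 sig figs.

copper: temperature factor f = +0.126·(-14.3) = -1.8018
  Pd branch = 0.0053·Pd^0.26·e^(0.059·RH+f) = 0.6334 μm/a
  Cl⁻ term: 0.01025·609.3^0.27·exp(0.036·91+0.049·-4.3) = 1.241
  r_corr = 0.6334 + 1.241 = 1.875 μm/a
Power-law: D(11) = r_corr · 11^0.667
  D(11) = 1.875 × 11^0.667 = 1.875 × 4.95 = 9.28 μm

D(11) = 9.28 μm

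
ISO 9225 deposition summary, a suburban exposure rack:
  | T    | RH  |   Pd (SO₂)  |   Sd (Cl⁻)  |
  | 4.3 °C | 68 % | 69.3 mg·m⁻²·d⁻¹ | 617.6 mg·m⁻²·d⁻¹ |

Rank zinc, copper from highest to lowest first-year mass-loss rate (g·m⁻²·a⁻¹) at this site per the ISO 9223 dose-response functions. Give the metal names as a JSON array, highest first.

["zinc", "copper"]

zinc: temperature factor f = +0.038·(-5.7) = -0.2166
  SO₂ term: 0.0129·69.3^0.44·exp(0.046·68-0.2166) = 1.531
  Cl⁻ term: 0.0175·617.6^0.57·exp(0.008·68+0.085·4.3) = 1.693
  r_corr = 1.531 + 1.693 = 3.224 μm/a
  mass loss = 3.224 μm/a × 7.14 g/cm³ = 23.02 g·m⁻²·a⁻¹
copper: f(T) = +0.126·(T−10) [T≤10 °C] = -0.7182
  Pd branch = 0.0053·Pd^0.26·e^(0.059·RH+f) = 0.4299 μm/a
  Cl⁻ term: 0.01025·617.6^0.27·exp(0.036·68+0.049·4.3) = 0.8296
  sum: 0.4299 + 0.8296 → r_corr = 1.259 μm/a
  mass loss = 1.259 μm/a × 8.96 g/cm³ = 11.29 g·m⁻²·a⁻¹
Ordering by g·m⁻²·a⁻¹: zinc (23) > copper (11.3)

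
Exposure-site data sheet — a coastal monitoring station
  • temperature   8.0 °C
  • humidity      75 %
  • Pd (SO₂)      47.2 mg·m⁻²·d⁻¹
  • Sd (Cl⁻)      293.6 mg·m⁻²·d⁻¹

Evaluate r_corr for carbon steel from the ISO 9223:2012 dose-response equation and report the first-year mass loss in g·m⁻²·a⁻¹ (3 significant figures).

carbon steel: f(T) = +0.150·(T−10) [T≤10 °C] = -0.3000
  sulphur-dioxide contribution → 43.61 μm/a
  chloride contribution → 56.55 μm/a
  total first-year rate 100.2 μm/a
Convert to mass loss: 100.2 μm/a × 7.85 g/cm³ = 786.3 g·m⁻²·a⁻¹

r_corr = 786 g·m⁻²·a⁻¹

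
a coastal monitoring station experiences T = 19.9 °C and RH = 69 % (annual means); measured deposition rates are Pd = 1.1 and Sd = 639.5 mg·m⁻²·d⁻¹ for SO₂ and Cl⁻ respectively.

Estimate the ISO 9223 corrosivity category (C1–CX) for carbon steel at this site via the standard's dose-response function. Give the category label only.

carbon steel: temperature factor f = -0.054·(9.9) = -0.5346
  Pd branch = 1.77·Pd^0.52·e^(0.02·RH+f) = 4.332 μm/a
  Sd branch = 0.102·Sd^0.62·e^(0.033·RH+0.04·T) = 121 μm/a
  r_corr = 4.332 + 121 = 125.3 μm/a
ISO 9223 Table 2 (carbon steel): 80 < 125 ≤ 200 μm/a ⇒ C5

C5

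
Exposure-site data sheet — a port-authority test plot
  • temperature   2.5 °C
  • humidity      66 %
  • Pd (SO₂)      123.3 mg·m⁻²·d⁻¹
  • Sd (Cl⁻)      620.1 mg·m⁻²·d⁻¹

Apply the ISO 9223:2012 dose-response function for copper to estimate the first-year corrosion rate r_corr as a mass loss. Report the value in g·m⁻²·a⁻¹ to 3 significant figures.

r_corr = 9.51 g·m⁻²·a⁻¹

copper: temperature factor f = +0.126·(-7.5) = -0.9450
  SO₂ term: 0.0053·123.3^0.26·exp(0.059·66-0.9450) = 0.3537
  Cl⁻ term: 0.01025·620.1^0.27·exp(0.036·66+0.049·2.5) = 0.7076
  r_corr = 0.3537 + 0.7076 = 1.061 μm/a
Convert to mass loss: 1.061 μm/a × 8.96 g/cm³ = 9.509 g·m⁻²·a⁻¹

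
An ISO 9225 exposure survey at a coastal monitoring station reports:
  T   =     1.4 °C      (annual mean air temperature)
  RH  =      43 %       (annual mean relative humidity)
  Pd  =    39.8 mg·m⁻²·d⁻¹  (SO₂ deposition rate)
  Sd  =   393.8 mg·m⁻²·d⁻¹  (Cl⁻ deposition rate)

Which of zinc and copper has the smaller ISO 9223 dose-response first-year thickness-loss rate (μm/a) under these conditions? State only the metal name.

copper

zinc: T≤10 °C ⇒ hinge +0.038·(1.4−10) = -0.3268
  Pd branch = 0.0129·Pd^0.44·e^(0.046·RH+f) = 0.3401 μm/a
  Sd branch = 0.0175·Sd^0.57·e^(0.008·RH+0.085·T) = 0.8383 μm/a
  sum: 0.3401 + 0.8383 → r_corr = 1.178 μm/a
copper: T≤10 °C ⇒ hinge +0.126·(1.4−10) = -1.0836
  Pd branch = 0.0053·Pd^0.26·e^(0.059·RH+f) = 0.05908 μm/a
  Cl⁻ term: 0.01025·393.8^0.27·exp(0.036·43+0.049·1.4) = 0.2591
  r_corr = 0.05908 + 0.2591 = 0.3182 μm/a
Ordering by μm/a: zinc (1.18) > copper (0.318)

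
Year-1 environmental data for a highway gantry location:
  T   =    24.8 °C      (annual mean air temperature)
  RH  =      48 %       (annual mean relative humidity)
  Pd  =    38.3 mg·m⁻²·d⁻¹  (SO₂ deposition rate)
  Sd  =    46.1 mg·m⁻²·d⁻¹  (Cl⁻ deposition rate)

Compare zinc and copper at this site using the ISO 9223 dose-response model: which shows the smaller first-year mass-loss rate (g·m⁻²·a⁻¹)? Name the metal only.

zinc: f(T) = -0.071·(T−10) [T>10 °C] = -1.0508
  SO₂ term: 0.0129·38.3^0.44·exp(0.046·48-1.0508) = 0.2041
  Cl⁻ term: 0.0175·46.1^0.57·exp(0.008·48+0.085·24.8) = 1.878
  r_corr = 0.2041 + 1.878 = 2.082 μm/a
  mass loss = 2.082 μm/a × 7.14 g/cm³ = 14.86 g·m⁻²·a⁻¹
copper: T>10 °C ⇒ hinge -0.080·(24.8−10) = -1.1840
  SO₂ term: 0.0053·38.3^0.26·exp(0.059·48-1.1840) = 0.07106
  Cl⁻ term: 0.01025·46.1^0.27·exp(0.036·48+0.049·24.8) = 0.5472
  sum: 0.07106 + 0.5472 → r_corr = 0.6183 μm/a
  mass loss = 0.6183 μm/a × 8.96 g/cm³ = 5.54 g·m⁻²·a⁻¹
Ordering by g·m⁻²·a⁻¹: zinc (14.9) > copper (5.54)

copper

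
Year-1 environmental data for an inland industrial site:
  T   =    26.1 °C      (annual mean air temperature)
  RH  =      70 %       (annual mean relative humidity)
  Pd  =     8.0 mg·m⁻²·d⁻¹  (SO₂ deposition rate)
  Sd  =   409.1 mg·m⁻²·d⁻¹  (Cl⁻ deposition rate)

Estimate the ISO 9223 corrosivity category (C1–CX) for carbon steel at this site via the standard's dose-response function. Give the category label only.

C5

carbon steel: T>10 °C ⇒ hinge -0.054·(26.1−10) = -0.8694
  Pd branch = 1.77·Pd^0.52·e^(0.02·RH+f) = 8.872 μm/a
  Cl⁻ term: 0.102·409.1^0.62·exp(0.033·70+0.04·26.1) = 121.5
  r_corr = 8.872 + 121.5 = 130.4 μm/a
130 μm/a falls in (80, 200] for carbon steel → category C5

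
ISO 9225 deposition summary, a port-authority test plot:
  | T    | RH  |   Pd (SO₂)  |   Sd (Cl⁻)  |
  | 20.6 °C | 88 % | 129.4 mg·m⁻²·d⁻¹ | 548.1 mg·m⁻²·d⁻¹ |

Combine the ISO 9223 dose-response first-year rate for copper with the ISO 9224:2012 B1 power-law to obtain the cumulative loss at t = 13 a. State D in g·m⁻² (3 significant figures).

copper: T>10 °C ⇒ hinge -0.080·(20.6−10) = -0.8480
  Pd branch = 0.0053·Pd^0.26·e^(0.059·RH+f) = 1.445 μm/a
  Cl⁻ term: 0.01025·548.1^0.27·exp(0.036·88+0.049·20.6) = 3.668
  sum: 1.445 + 3.668 → r_corr = 5.113 μm/a
Power-law: D(13) = r_corr · 13^0.667
  D(13) = 5.113 × 13^0.667 = 5.113 × 5.534 = 28.29 μm
  Mass loss = 28.29 μm × 8.96 g/cm³ = 253.5 g·m⁻²

D(13) = 254 g·m⁻²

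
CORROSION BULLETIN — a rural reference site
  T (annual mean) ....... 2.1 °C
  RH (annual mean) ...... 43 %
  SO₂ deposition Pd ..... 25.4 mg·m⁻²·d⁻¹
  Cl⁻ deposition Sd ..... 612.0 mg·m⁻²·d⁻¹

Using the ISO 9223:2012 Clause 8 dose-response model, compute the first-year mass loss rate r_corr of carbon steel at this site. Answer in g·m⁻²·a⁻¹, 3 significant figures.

r_corr = 246 g·m⁻²·a⁻¹

carbon steel: temperature factor f = +0.150·(-7.9) = -1.1850
  Pd branch = 1.77·Pd^0.52·e^(0.02·RH+f) = 6.876 μm/a
  Cl⁻ term: 0.102·612.0^0.62·exp(0.033·43+0.04·2.1) = 24.5
  r_corr = 6.876 + 24.5 = 31.37 μm/a
Convert to mass loss: 31.37 μm/a × 7.85 g/cm³ = 246.3 g·m⁻²·a⁻¹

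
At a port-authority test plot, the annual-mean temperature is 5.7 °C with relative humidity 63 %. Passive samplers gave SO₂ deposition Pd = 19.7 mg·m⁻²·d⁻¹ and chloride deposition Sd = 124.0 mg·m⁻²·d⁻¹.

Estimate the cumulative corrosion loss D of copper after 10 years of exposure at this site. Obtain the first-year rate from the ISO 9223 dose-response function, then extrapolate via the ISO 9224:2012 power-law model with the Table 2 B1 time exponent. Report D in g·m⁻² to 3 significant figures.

copper: temperature factor f = +0.126·(-4.3) = -0.5418
  Pd branch = 0.0053·Pd^0.26·e^(0.059·RH+f) = 0.2753 μm/a
  Sd branch = 0.01025·Sd^0.27·e^(0.036·RH+0.049·T) = 0.4811 μm/a
  r_corr = 0.2753 + 0.4811 = 0.7564 μm/a
Long-term exponent b (ISO 9224 Table 2, B1) = 0.667
  D(10) = 0.7564 × 10^0.667 = 0.7564 × 4.645 = 3.514 μm
  Mass loss = 3.514 μm × 8.96 g/cm³ = 31.48 g·m⁻²

D(10) = 31.5 g·m⁻²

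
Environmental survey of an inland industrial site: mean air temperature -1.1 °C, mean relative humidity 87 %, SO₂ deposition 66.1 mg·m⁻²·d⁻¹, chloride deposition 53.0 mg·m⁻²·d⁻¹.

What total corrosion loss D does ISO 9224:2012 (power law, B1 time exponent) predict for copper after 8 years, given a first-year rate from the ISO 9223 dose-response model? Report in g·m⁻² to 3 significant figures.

copper: f(T) = +0.126·(T−10) [T≤10 °C] = -1.3986
  SO₂ term: 0.0053·66.1^0.26·exp(0.059·87-1.3986) = 0.6597
  Cl⁻ term: 0.01025·53.0^0.27·exp(0.036·87+0.049·-1.1) = 0.6502
  r_corr = 0.6597 + 0.6502 = 1.31 μm/a
Power-law: D(8) = r_corr · 8^0.667
  D(8) = 1.31 × 8^0.667 = 1.31 × 4.003 = 5.243 μm
  Mass loss = 5.243 μm × 8.96 g/cm³ = 46.98 g·m⁻²

D(8) = 47.0 g·m⁻²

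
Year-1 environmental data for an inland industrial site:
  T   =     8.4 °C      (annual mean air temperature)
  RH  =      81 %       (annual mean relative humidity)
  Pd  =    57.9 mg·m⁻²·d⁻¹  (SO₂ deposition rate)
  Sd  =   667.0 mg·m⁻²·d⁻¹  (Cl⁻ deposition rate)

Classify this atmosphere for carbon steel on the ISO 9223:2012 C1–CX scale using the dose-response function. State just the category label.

C5

carbon steel: temperature factor f = +0.150·(-1.6) = -0.2400
  sulphur-dioxide contribution → 58.06 μm/a
  chloride contribution → 116.5 μm/a
  total first-year rate 174.6 μm/a
Category bounds: 80…200 μm/a bracket r_corr ⇒ C5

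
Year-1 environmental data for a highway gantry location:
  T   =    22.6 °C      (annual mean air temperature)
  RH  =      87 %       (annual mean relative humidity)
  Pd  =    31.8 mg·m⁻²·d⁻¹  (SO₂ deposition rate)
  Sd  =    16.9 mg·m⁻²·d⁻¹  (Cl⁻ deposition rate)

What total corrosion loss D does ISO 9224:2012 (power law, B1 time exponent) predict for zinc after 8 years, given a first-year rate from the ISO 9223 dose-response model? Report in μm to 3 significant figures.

D(8) = 13.7 μm

zinc: temperature factor f = -0.071·(12.6) = -0.8946
  Pd branch = 0.0129·Pd^0.44·e^(0.046·RH+f) = 1.322 μm/a
  Cl⁻ term: 0.0175·16.9^0.57·exp(0.008·87+0.085·22.6) = 1.201
  r_corr = 1.322 + 1.201 = 2.523 μm/a
ISO 9224: D(t) = r_corr · t^b with b = 0.813 (zinc, B1)
  D(8) = 2.523 × 8^0.813 = 2.523 × 5.423 = 13.68 μm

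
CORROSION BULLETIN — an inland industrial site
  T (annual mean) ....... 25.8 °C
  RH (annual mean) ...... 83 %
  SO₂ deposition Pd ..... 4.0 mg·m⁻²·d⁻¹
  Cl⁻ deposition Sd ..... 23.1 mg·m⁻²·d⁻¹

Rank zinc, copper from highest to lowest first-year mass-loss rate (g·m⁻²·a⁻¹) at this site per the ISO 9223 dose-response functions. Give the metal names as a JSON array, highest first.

zinc: T>10 °C ⇒ hinge -0.071·(25.8−10) = -1.1218
  Pd branch = 0.0129·Pd^0.44·e^(0.046·RH+f) = 0.3519 μm/a
  Sd branch = 0.0175·Sd^0.57·e^(0.008·RH+0.085·T) = 1.824 μm/a
  r_corr = 0.3519 + 1.824 = 2.176 μm/a
  mass loss = 2.176 μm/a × 7.14 g/cm³ = 15.54 g·m⁻²·a⁻¹
copper: temperature factor f = -0.080·(15.8) = -1.2640
  Pd branch = 0.0053·Pd^0.26·e^(0.059·RH+f) = 0.2875 μm/a
  Sd branch = 0.01025·Sd^0.27·e^(0.036·RH+0.049·T) = 1.681 μm/a
  sum: 0.2875 + 1.681 → r_corr = 1.969 μm/a
  mass loss = 1.969 μm/a × 8.96 g/cm³ = 17.64 g·m⁻²·a⁻¹
Ordering by g·m⁻²·a⁻¹: copper (17.6) > zinc (15.5)

["copper", "zinc"]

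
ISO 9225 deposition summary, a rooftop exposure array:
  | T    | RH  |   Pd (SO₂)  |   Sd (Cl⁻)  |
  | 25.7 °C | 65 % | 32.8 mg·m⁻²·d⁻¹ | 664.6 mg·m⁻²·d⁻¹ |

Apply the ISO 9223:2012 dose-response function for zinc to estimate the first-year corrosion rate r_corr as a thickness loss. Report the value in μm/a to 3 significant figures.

r_corr = 11.0 μm/a

zinc: temperature factor f = -0.071·(15.7) = -1.1147
  SO₂ term: 0.0129·32.8^0.44·exp(0.046·65-1.1147) = 0.3908
  Sd branch = 0.0175·Sd^0.57·e^(0.008·RH+0.085·T) = 10.63 μm/a
  r_corr = 0.3908 + 10.63 = 11.02 μm/a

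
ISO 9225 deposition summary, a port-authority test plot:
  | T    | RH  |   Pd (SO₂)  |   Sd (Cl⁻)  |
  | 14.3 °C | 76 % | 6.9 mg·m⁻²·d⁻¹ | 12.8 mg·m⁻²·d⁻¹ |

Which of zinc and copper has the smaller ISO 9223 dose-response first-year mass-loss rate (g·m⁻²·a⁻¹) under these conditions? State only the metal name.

zinc

zinc: T>10 °C ⇒ hinge -0.071·(14.3−10) = -0.3053
  sulphur-dioxide contribution → 0.7335 μm/a
  chloride contribution → 0.4635 μm/a
  total first-year rate 1.197 μm/a
  mass loss = 1.197 μm/a × 7.14 g/cm³ = 8.547 g·m⁻²·a⁻¹
copper: temperature factor f = -0.080·(4.3) = -0.3440
  sulphur-dioxide contribution → 0.55 μm/a
  chloride contribution → 0.6342 μm/a
  total first-year rate 1.184 μm/a
  mass loss = 1.184 μm/a × 8.96 g/cm³ = 10.61 g·m⁻²·a⁻¹
Ordering by g·m⁻²·a⁻¹: copper (10.6) > zinc (8.55)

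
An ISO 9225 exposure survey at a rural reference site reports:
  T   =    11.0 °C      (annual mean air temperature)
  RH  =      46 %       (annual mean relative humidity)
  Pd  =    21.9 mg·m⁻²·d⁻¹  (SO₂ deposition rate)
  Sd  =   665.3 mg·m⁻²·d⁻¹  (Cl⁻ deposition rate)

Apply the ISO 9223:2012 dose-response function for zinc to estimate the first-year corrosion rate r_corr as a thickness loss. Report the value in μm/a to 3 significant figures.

r_corr = 3.01 μm/a

zinc: temperature factor f = -0.071·(1.0) = -0.0710
  Pd branch = 0.0129·Pd^0.44·e^(0.046·RH+f) = 0.3877 μm/a
  Cl⁻ term: 0.0175·665.3^0.57·exp(0.008·46+0.085·11.0) = 2.618
  sum: 0.3877 + 2.618 → r_corr = 3.006 μm/a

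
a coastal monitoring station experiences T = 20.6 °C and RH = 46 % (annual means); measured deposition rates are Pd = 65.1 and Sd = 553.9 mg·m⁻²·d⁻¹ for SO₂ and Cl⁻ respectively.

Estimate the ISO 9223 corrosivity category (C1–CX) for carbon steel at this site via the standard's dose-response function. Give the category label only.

C4

carbon steel: T>10 °C ⇒ hinge -0.054·(20.6−10) = -0.5724
  Pd branch = 1.77·Pd^0.52·e^(0.02·RH+f) = 21.98 μm/a
  Sd branch = 0.102·Sd^0.62·e^(0.033·RH+0.04·T) = 53.29 μm/a
  r_corr = 21.98 + 53.29 = 75.27 μm/a
ISO 9223 Table 2 (carbon steel): 50 < 75.3 ≤ 80 μm/a ⇒ C4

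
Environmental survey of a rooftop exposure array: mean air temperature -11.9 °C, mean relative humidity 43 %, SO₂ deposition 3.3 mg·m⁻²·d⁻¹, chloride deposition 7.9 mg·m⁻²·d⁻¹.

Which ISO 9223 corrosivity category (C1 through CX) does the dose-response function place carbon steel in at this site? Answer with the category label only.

carbon steel: f(T) = +0.150·(T−10) [T≤10 °C] = -3.2850
  SO₂ term: 1.77·3.3^0.52·exp(0.02·43-3.2850) = 0.2914
  Cl⁻ term: 0.102·7.9^0.62·exp(0.033·43+0.04·-11.9) = 0.9433
  sum: 0.2914 + 0.9433 → r_corr = 1.235 μm/a
ISO 9223 Table 2 (carbon steel): 0 < 1.23 ≤ 1.3 μm/a ⇒ C1

C1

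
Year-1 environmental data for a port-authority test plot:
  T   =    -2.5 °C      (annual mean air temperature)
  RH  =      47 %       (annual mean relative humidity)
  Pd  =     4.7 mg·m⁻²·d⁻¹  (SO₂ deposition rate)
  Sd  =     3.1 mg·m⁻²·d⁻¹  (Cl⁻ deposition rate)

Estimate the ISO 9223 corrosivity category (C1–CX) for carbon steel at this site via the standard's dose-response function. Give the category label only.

carbon steel: f(T) = +0.150·(T−10) [T≤10 °C] = -1.8750
  SO₂ term: 1.77·4.7^0.52·exp(0.02·47-1.8750) = 1.554
  Cl⁻ term: 0.102·3.1^0.62·exp(0.033·47+0.04·-2.5) = 0.8778
  sum: 1.554 + 0.8778 → r_corr = 2.432 μm/a
2.43 μm/a falls in (1.3, 25] for carbon steel → category C2

C2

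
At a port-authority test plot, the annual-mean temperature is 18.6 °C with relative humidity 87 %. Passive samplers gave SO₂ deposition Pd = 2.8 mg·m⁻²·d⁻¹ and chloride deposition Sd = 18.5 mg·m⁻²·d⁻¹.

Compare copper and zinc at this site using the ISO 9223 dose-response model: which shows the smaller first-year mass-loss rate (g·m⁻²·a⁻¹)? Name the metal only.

zinc

copper: f(T) = -0.080·(T−10) [T>10 °C] = -0.6880
  Pd branch = 0.0053·Pd^0.26·e^(0.059·RH+f) = 0.5902 μm/a
  Sd branch = 0.01025·Sd^0.27·e^(0.036·RH+0.049·T) = 1.285 μm/a
  r_corr = 0.5902 + 1.285 = 1.875 μm/a
  mass loss = 1.875 μm/a × 8.96 g/cm³ = 16.8 g·m⁻²·a⁻¹
zinc: temperature factor f = -0.071·(8.6) = -0.6106
  Pd branch = 0.0129·Pd^0.44·e^(0.046·RH+f) = 0.6028 μm/a
  Cl⁻ term: 0.0175·18.5^0.57·exp(0.008·87+0.085·18.6) = 0.8999
  r_corr = 0.6028 + 0.8999 = 1.503 μm/a
  mass loss = 1.503 μm/a × 7.14 g/cm³ = 10.73 g·m⁻²·a⁻¹
Ordering by g·m⁻²·a⁻¹: copper (16.8) > zinc (10.7)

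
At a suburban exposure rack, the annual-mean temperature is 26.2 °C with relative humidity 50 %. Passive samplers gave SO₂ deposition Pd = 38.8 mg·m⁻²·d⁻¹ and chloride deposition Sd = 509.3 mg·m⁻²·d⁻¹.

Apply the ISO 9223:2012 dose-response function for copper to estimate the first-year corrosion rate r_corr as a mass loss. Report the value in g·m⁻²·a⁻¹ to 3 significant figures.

r_corr = 11.4 g·m⁻²·a⁻¹

copper: T>10 °C ⇒ hinge -0.080·(26.2−10) = -1.2960
  SO₂ term: 0.0053·38.8^0.26·exp(0.059·50-1.2960) = 0.07173
  Cl⁻ term: 0.01025·509.3^0.27·exp(0.036·50+0.049·26.2) = 1.205
  sum: 0.07173 + 1.205 → r_corr = 1.276 μm/a
Convert to mass loss: 1.276 μm/a × 8.96 g/cm³ = 11.44 g·m⁻²·a⁻¹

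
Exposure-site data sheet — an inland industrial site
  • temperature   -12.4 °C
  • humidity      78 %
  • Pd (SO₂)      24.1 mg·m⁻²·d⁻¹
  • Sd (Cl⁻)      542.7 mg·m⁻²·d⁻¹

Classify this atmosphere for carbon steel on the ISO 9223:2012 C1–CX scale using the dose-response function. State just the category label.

carbon steel: f(T) = +0.150·(T−10) [T≤10 °C] = -3.3600
  sulphur-dioxide contribution → 1.531 μm/a
  chloride contribution → 40.41 μm/a
  ⇒ r_corr(carbon steel) = 41.94 μm/a
Category bounds: 25…50 μm/a bracket r_corr ⇒ C3

C3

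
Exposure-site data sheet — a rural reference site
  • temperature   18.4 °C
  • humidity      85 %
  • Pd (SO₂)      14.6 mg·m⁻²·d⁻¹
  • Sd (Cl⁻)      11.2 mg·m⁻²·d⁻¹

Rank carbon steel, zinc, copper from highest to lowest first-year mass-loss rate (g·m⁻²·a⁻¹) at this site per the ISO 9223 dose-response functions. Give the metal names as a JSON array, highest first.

["carbon steel", "copper", "zinc"]

carbon steel: temperature factor f = -0.054·(8.4) = -0.4536
  SO₂ term: 1.77·14.6^0.52·exp(0.02·85-0.4536) = 24.82
  Cl⁻ term: 0.102·11.2^0.62·exp(0.033·85+0.04·18.4) = 15.74
  r_corr = 24.82 + 15.74 = 40.55 μm/a
  mass loss = 40.55 μm/a × 7.85 g/cm³ = 318.4 g·m⁻²·a⁻¹
zinc: f(T) = -0.071·(T−10) [T>10 °C] = -0.5964
  Pd branch = 0.0129·Pd^0.44·e^(0.046·RH+f) = 1.153 μm/a
  Cl⁻ term: 0.0175·11.2^0.57·exp(0.008·85+0.085·18.4) = 0.6541
  sum: 1.153 + 0.6541 → r_corr = 1.808 μm/a
  mass loss = 1.808 μm/a × 7.14 g/cm³ = 12.91 g·m⁻²·a⁻¹
copper: f(T) = -0.080·(T−10) [T>10 °C] = -0.6720
  SO₂ term: 0.0053·14.6^0.26·exp(0.059·85-0.6720) = 0.8187
  Sd branch = 0.01025·Sd^0.27·e^(0.036·RH+0.049·T) = 1.034 μm/a
  sum: 0.8187 + 1.034 → r_corr = 1.853 μm/a
  mass loss = 1.853 μm/a × 8.96 g/cm³ = 16.6 g·m⁻²·a⁻¹
Ordering by g·m⁻²·a⁻¹: carbon steel (318) > copper (16.6) > zinc (12.9)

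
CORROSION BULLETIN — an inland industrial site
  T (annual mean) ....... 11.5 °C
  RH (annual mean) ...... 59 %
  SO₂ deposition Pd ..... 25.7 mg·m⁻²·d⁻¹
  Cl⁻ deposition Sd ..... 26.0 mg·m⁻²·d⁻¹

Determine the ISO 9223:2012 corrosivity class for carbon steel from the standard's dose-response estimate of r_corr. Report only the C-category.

carbon steel: temperature factor f = -0.054·(1.5) = -0.0810
  SO₂ term: 1.77·25.7^0.52·exp(0.02·59-0.0810) = 28.74
  Sd branch = 0.102·Sd^0.62·e^(0.033·RH+0.04·T) = 8.536 μm/a
  r_corr = 28.74 + 8.536 = 37.27 μm/a
37.3 μm/a falls in (25, 50] for carbon steel → category C3

C3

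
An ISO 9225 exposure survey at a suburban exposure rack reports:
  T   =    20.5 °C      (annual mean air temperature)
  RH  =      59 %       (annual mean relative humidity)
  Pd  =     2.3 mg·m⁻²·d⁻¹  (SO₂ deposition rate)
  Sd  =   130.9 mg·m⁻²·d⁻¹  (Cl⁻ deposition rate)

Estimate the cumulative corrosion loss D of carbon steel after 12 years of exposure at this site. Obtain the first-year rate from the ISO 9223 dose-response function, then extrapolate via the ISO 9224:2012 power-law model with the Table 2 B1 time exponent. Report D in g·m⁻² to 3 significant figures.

D(12) = 1.10e+03 g·m⁻²

carbon steel: f(T) = -0.054·(T−10) [T>10 °C] = -0.5670
  SO₂ term: 1.77·2.3^0.52·exp(0.02·59-0.5670) = 5.038
  Cl⁻ term: 0.102·130.9^0.62·exp(0.033·59+0.04·20.5) = 33.33
  r_corr = 5.038 + 33.33 = 38.37 μm/a
Long-term exponent b (ISO 9224 Table 2, B1) = 0.523
  D(12) = 38.37 × 12^0.523 = 38.37 × 3.668 = 140.7 μm
  Mass loss = 140.7 μm × 7.85 g/cm³ = 1105 g·m⁻²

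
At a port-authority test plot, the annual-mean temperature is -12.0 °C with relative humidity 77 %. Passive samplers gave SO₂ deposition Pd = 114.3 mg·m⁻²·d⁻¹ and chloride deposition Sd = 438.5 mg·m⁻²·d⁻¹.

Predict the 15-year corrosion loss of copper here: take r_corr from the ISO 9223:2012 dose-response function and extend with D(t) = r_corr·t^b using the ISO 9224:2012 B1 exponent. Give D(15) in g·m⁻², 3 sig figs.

copper: T≤10 °C ⇒ hinge +0.126·(-12.0−10) = -2.7720
  Pd branch = 0.0053·Pd^0.26·e^(0.059·RH+f) = 0.1068 μm/a
  Sd branch = 0.01025·Sd^0.27·e^(0.036·RH+0.049·T) = 0.4705 μm/a
  r_corr = 0.1068 + 0.4705 = 0.5773 μm/a
ISO 9224: D(t) = r_corr · t^b with b = 0.667 (copper, B1)
  D(15) = 0.5773 × 15^0.667 = 0.5773 × 6.088 = 3.514 μm
  Mass loss = 3.514 μm × 8.96 g/cm³ = 31.49 g·m⁻²

D(15) = 31.5 g·m⁻²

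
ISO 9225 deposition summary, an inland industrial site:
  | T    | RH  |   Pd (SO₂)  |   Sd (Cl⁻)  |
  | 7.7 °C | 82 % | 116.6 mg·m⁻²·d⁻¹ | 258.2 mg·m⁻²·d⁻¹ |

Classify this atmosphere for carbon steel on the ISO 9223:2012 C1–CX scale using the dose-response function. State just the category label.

C5

carbon steel: T≤10 °C ⇒ hinge +0.150·(7.7−10) = -0.3450
  sulphur-dioxide contribution → 76.75 μm/a
  chloride contribution → 65.01 μm/a
  total first-year rate 141.8 μm/a
ISO 9223 Table 2 (carbon steel): 80 < 142 ≤ 200 μm/a ⇒ C5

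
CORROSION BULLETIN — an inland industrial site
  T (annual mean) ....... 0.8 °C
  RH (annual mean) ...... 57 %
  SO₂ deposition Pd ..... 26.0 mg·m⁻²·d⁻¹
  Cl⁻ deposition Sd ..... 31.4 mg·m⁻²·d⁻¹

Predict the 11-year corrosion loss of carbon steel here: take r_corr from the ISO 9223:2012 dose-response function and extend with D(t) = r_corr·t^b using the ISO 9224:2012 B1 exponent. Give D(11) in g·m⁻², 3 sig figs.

carbon steel: f(T) = +0.150·(T−10) [T≤10 °C] = -1.3800
  SO₂ term: 1.77·26.0^0.52·exp(0.02·57-1.3800) = 7.578
  Sd branch = 0.102·Sd^0.62·e^(0.033·RH+0.04·T) = 5.855 μm/a
  sum: 7.578 + 5.855 → r_corr = 13.43 μm/a
Long-term exponent b (ISO 9224 Table 2, B1) = 0.523
  D(11) = 13.43 × 11^0.523 = 13.43 × 3.505 = 47.08 μm
  Mass loss = 47.08 μm × 7.85 g/cm³ = 369.5 g·m⁻²

D(11) = 370 g·m⁻²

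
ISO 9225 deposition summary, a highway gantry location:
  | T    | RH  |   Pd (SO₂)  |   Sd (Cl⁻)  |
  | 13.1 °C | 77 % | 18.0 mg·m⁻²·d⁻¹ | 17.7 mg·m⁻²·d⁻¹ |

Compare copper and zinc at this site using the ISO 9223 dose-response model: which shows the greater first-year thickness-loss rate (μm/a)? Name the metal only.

copper: temperature factor f = -0.080·(3.1) = -0.2480
  Pd branch = 0.0053·Pd^0.26·e^(0.059·RH+f) = 0.824 μm/a
  Cl⁻ term: 0.01025·17.7^0.27·exp(0.036·77+0.049·13.1) = 0.6766
  r_corr = 0.824 + 0.6766 = 1.501 μm/a
zinc: T>10 °C ⇒ hinge -0.071·(13.1−10) = -0.2201
  SO₂ term: 0.0129·18.0^0.44·exp(0.046·77-0.2201) = 1.275
  Sd branch = 0.0175·Sd^0.57·e^(0.008·RH+0.085·T) = 0.5076 μm/a
  sum: 1.275 + 0.5076 → r_corr = 1.783 μm/a
Ordering by μm/a: zinc (1.78) > copper (1.5)

zinc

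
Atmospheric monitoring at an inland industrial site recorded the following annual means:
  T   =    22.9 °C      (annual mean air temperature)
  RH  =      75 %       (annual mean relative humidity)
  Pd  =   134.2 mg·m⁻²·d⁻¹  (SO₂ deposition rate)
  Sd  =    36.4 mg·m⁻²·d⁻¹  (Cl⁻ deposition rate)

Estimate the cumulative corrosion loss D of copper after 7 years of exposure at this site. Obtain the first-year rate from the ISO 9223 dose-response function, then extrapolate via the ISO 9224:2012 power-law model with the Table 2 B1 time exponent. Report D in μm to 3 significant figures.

D(7) = 6.59 μm

copper: temperature factor f = -0.080·(12.9) = -1.0320
  SO₂ term: 0.0053·134.2^0.26·exp(0.059·75-1.0320) = 0.5637
  Sd branch = 0.01025·Sd^0.27·e^(0.036·RH+0.049·T) = 1.236 μm/a
  r_corr = 0.5637 + 1.236 = 1.8 μm/a
ISO 9224: D(t) = r_corr · t^b with b = 0.667 (copper, B1)
  D(7) = 1.8 × 7^0.667 = 1.8 × 3.662 = 6.591 μm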